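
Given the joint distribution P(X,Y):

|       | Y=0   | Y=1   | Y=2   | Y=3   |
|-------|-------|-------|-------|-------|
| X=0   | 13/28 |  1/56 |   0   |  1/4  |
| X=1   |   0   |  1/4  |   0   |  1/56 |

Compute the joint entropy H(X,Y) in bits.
1.7213 bits

H(X,Y) = -Σ_{x,y} P(x,y) log₂ P(x,y). Per-cell terms -P(x,y)·log₂P(x,y):
  X=0: 0.5139, 0.1037, 0.0000, 0.5000
  X=1: 0.0000, 0.5000, 0.0000, 0.1037
  (cells with P = 0 contribute 0)
Sum of the 8 terms: H(X,Y) = 1.7213 bits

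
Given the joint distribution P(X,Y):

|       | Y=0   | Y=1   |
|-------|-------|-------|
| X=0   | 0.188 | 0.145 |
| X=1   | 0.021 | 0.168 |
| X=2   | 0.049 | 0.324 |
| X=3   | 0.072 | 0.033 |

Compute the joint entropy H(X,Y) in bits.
2.5824 bits

H(X,Y) = -Σ_{x,y} P(x,y) log₂ P(x,y). Per-cell terms -P(x,y)·log₂P(x,y):
  X=0: 0.453305, 0.403952
  X=1: 0.117043, 0.432342
  X=2: 0.213203, 0.526803
  X=3: 0.273302, 0.162406
Sum of the 8 terms: H(X,Y) = 2.5824 bits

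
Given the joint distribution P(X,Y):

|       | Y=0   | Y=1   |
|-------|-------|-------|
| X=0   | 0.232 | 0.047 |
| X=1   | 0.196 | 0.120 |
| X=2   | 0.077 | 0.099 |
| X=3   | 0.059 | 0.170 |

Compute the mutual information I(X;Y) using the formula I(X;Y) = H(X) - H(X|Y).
0.1404 bits

I(X;Y) = H(X) - H(X|Y)

Marginal of X (row sums):
  P(X=0) = 0.232 + 0.047 = 0.279
  P(X=1) = 0.196 + 0.120 = 0.316
  P(X=2) = 0.077 + 0.099 = 0.176
  P(X=3) = 0.059 + 0.170 = 0.229
H(X) = -[0.279·log₂(0.279) + 0.316·log₂(0.316) + 0.176·log₂(0.176) + 0.229·log₂(0.229)]
  = 0.5138 + 0.5252 + 0.4411 + 0.4870 = 1.9671 bits

Marginal of Y (column sums):
  P(Y=0) = 0.232 + 0.196 + 0.077 + 0.059 = 0.564
  P(Y=1) = 0.047 + 0.120 + 0.099 + 0.170 = 0.436
H(X|Y) = Σ_y P(y)·H(X|Y=y):
  Y=0: P(Y=0) = 0.564, P(X|Y=0) = (58/141, 49/141, 77/564, 59/564) → H(X|Y=0) = 1.7900
  Y=1: P(Y=1) = 0.436, P(X|Y=1) = (47/436, 30/109, 99/436, 85/218) → H(X|Y=1) = 1.8742
H(X|Y) = 0.564·1.7900 + 0.436·1.8742 = 1.8267 bits

I(X;Y) = H(X) - H(X|Y) = 1.9671 - 1.8267 = 0.1404 bits

Cross-check via I(X;Y) = H(X) + H(Y) - H(X,Y): computing H(Y) from the column sums and H(X,Y) from the 8 cells in the same way gives H(Y) = 0.9881 bits and H(X,Y) = 2.8148 bits, so
I(X;Y) = 1.9671 + 0.9881 - 2.8148 = 0.1404 bits ✓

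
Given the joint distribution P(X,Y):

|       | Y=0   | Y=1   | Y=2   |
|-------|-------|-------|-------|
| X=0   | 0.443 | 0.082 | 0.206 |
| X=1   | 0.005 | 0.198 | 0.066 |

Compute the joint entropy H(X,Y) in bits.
2.0454 bits

H(X,Y) = -Σ_{x,y} P(x,y) log₂ P(x,y). Per-cell terms -P(x,y)·log₂P(x,y):
  X=0: 0.5204, 0.2959, 0.4695
  X=1: 0.0382, 0.4626, 0.2588
Sum of the 6 terms: H(X,Y) = 2.0454 bits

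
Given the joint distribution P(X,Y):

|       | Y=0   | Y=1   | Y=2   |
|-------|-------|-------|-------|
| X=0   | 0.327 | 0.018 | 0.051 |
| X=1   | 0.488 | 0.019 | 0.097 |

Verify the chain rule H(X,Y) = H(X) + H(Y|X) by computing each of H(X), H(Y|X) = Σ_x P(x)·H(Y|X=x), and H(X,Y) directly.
H(X) = 0.9686 bits, H(Y|X) = 0.8223 bits, H(X,Y) = 1.7909 bits

Marginal of X (row sums):
  P(X=0) = 0.327 + 0.018 + 0.051 = 0.396
  P(X=1) = 0.488 + 0.019 + 0.097 = 0.604
H(X) = -[0.396·log₂(0.396) + 0.604·log₂(0.604)]
  = 0.5292254 + 0.4393372 = 0.9686 bits

H(Y|X) = Σ_x P(x)·H(Y|X=x):
  X=0: P(X=0) = 0.396, P(Y|X=0) = (109/132, 1/22, 17/132) → H(Y|X=0) = 0.8116007
  X=1: P(X=1) = 0.604, P(Y|X=1) = (122/151, 19/604, 97/604) → H(Y|X=1) = 0.8292955
H(Y|X) = 0.396·0.8116007 + 0.604·0.8292955 = 0.8223 bits

H(X,Y) = -Σ_{x,y} P(x,y) log₂ P(x,y). Per-cell terms -P(x,y)·log₂P(x,y):
  X=0: 0.5273324, 0.1043255, 0.2189613
  X=1: 0.5051029, 0.1086393, 0.3264895
Sum of the 6 terms: H(X,Y) = 1.7909 bits

Chain rule check:
  H(X) + H(Y|X) = 0.9686 + 0.8223 = 1.7909 bits
  H(X,Y) = 1.7909 bits
✓ Chain rule verified.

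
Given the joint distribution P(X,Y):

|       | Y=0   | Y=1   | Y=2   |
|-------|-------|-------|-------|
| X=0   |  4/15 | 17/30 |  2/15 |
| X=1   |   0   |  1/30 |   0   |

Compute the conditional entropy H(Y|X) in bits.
1.3132 bits

H(Y|X) = H(X,Y) - H(X)

H(X,Y) = -Σ_{x,y} P(x,y) log₂ P(x,y). Per-cell terms -P(x,y)·log₂P(x,y):
  X=0: 0.50850, 0.46434, 0.38759
  X=1: 0.00000, 0.16356, 0.00000
  (cells with P = 0 contribute 0)
Sum of the 6 terms: H(X,Y) = 1.5240 bits

Marginal of X (row sums):
  P(X=0) = 4/15 + 17/30 + 2/15 = 29/30
  P(X=1) = 0 + 1/30 + 0 = 1/30
H(X) = -[(29/30)·log₂(29/30) + (1/30)·log₂(1/30)]
  = 0.04728 + 0.16356 = 0.2108 bits

H(Y|X) = H(X,Y) - H(X) = 1.5240 - 0.2108 = 1.3132 bits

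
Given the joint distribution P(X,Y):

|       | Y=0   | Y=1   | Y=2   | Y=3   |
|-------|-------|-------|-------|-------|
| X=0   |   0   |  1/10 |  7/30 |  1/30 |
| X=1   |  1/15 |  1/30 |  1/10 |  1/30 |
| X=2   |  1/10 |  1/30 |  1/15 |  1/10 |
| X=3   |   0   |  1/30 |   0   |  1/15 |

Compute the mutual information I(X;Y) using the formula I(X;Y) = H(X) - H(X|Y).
0.3699 bits

I(X;Y) = H(X) - H(X|Y)

Marginal of X (row sums):
  P(X=0) = 0 + 1/10 + 7/30 + 1/30 = 11/30
  P(X=1) = 1/15 + 1/30 + 1/10 + 1/30 = 7/30
  P(X=2) = 1/10 + 1/30 + 1/15 + 1/10 = 3/10
  P(X=3) = 0 + 1/30 + 0 + 1/15 = 1/10
H(X) = -[(11/30)·log₂(11/30) + (7/30)·log₂(7/30) + (3/10)·log₂(3/10) + (1/10)·log₂(1/10)]
  = 0.5307 + 0.4899 + 0.5211 + 0.3322 = 1.8739 bits

Marginal of Y (column sums):
  P(Y=0) = 0 + 1/15 + 1/10 + 0 = 1/6
  P(Y=1) = 1/10 + 1/30 + 1/30 + 1/30 = 1/5
  P(Y=2) = 7/30 + 1/10 + 1/15 + 0 = 2/5
  P(Y=3) = 1/30 + 1/30 + 1/10 + 1/15 = 7/30
H(X|Y) = Σ_y P(y)·H(X|Y=y):
  Y=0: P(Y=0) = 1/6, P(X|Y=0) = (0, 2/5, 3/5, 0) → H(X|Y=0) = 0.9710
  Y=1: P(Y=1) = 1/5, P(X|Y=1) = (1/2, 1/6, 1/6, 1/6) → H(X|Y=1) = 1.7925
  Y=2: P(Y=2) = 2/5, P(X|Y=2) = (7/12, 1/4, 1/6, 0) → H(X|Y=2) = 1.3844
  Y=3: P(Y=3) = 7/30, P(X|Y=3) = (1/7, 1/7, 3/7, 2/7) → H(X|Y=3) = 1.8424
H(X|Y) = (1/6)·0.9710 + (1/5)·1.7925 + (2/5)·1.3844 + (7/30)·1.8424 = 1.5040 bits

I(X;Y) = H(X) - H(X|Y) = 1.8739 - 1.5040 = 0.3699 bits

Cross-check via I(X;Y) = H(X) + H(Y) - H(X,Y): computing H(Y) from the column sums and H(X,Y) from the 16 cells in the same way gives H(Y) = 1.9139 bits and H(X,Y) = 3.4179 bits, so
I(X;Y) = 1.8739 + 1.9139 - 3.4179 = 0.3699 bits ✓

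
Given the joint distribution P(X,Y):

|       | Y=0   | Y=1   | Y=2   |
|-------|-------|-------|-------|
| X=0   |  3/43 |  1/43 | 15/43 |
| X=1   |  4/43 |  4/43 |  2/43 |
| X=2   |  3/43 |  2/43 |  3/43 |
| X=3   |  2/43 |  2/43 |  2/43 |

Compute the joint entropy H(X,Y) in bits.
3.1270 bits

H(X,Y) = -Σ_{x,y} P(x,y) log₂ P(x,y). Per-cell terms -P(x,y)·log₂P(x,y):
  X=0: 0.26800, 0.12619, 0.53001
  X=1: 0.31872, 0.31872, 0.20587
  X=2: 0.26800, 0.20587, 0.26800
  X=3: 0.20587, 0.20587, 0.20587
Sum of the 12 terms: H(X,Y) = 3.1270 bits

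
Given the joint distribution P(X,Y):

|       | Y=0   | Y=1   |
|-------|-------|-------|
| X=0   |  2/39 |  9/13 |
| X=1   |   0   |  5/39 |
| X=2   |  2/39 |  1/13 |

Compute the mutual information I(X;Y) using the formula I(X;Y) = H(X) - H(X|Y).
0.0834 bits

I(X;Y) = H(X) - H(X|Y)

Marginal of X (row sums):
  P(X=0) = 2/39 + 9/13 = 29/39
  P(X=1) = 0 + 5/39 = 5/39
  P(X=2) = 2/39 + 1/13 = 5/39
H(X) = -[(29/39)·log₂(29/39) + (5/39)·log₂(5/39) + (5/39)·log₂(5/39)]
  = 0.31783 + 0.37993 + 0.37993 = 1.0777 bits

Marginal of Y (column sums):
  P(Y=0) = 2/39 + 0 + 2/39 = 4/39
  P(Y=1) = 9/13 + 5/39 + 1/13 = 35/39
H(X|Y) = Σ_y P(y)·H(X|Y=y):
  Y=0: P(Y=0) = 4/39, P(X|Y=0) = (1/2, 0, 1/2) → H(X|Y=0) = 1.00000
  Y=1: P(Y=1) = 35/39, P(X|Y=1) = (27/35, 1/7, 3/35) → H(X|Y=1) = 0.99367
H(X|Y) = (4/39)·1.00000 + (35/39)·0.99367 = 0.9943 bits

I(X;Y) = H(X) - H(X|Y) = 1.0777 - 0.9943 = 0.0834 bits

Cross-check via I(X;Y) = H(X) + H(Y) - H(X,Y): computing H(Y) from the column sums and H(X,Y) from the 6 cells in the same way gives H(Y) = 0.4771 bits and H(X,Y) = 1.4714 bits, so
I(X;Y) = 1.0777 + 0.4771 - 1.4714 = 0.0834 bits ✓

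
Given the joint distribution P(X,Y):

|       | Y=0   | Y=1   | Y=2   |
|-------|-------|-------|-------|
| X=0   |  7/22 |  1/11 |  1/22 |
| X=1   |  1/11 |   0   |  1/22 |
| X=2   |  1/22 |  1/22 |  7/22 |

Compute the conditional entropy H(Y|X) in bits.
1.0546 bits

H(Y|X) = H(X,Y) - H(X)

H(X,Y) = -Σ_{x,y} P(x,y) log₂ P(x,y). Per-cell terms -P(x,y)·log₂P(x,y):
  X=0: 0.5256608, 0.3144938, 0.2027014
  X=1: 0.3144938, 0.0000000, 0.2027014
  X=2: 0.2027014, 0.2027014, 0.5256608
  (cells with P = 0 contribute 0)
Sum of the 9 terms: H(X,Y) = 2.491115 bits

Marginal of X (row sums):
  P(X=0) = 7/22 + 1/11 + 1/22 = 5/11
  P(X=1) = 1/11 + 0 + 1/22 = 3/22
  P(X=2) = 1/22 + 1/22 + 7/22 = 9/22
H(X) = -[(5/11)·log₂(5/11) + (3/22)·log₂(3/22) + (9/22)·log₂(9/22)]
  = 0.5170471 + 0.3919731 + 0.5275254 = 1.436546 bits

H(Y|X) = H(X,Y) - H(X) = 2.491115 - 1.436546 = 1.0546 bits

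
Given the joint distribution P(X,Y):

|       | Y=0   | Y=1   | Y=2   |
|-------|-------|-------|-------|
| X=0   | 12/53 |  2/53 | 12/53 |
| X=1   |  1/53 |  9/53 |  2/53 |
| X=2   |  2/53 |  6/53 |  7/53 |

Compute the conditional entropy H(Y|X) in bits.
1.2850 bits

H(Y|X) = H(X,Y) - H(X)

H(X,Y) = -Σ_{x,y} P(x,y) log₂ P(x,y). Per-cell terms -P(x,y)·log₂P(x,y):
  X=0: 0.4852, 0.1784, 0.4852
  X=1: 0.1081, 0.4344, 0.1784
  X=2: 0.1784, 0.3558, 0.3857
Sum of the 9 terms: H(X,Y) = 2.7896 bits

Marginal of X (row sums):
  P(X=0) = 12/53 + 2/53 + 12/53 = 26/53
  P(X=1) = 1/53 + 9/53 + 2/53 = 12/53
  P(X=2) = 2/53 + 6/53 + 7/53 = 15/53
H(X) = -[(26/53)·log₂(26/53) + (12/53)·log₂(12/53) + (15/53)·log₂(15/53)]
  = 0.5040 + 0.4852 + 0.5154 = 1.5046 bits

H(Y|X) = H(X,Y) - H(X) = 2.7896 - 1.5046 = 1.2850 bits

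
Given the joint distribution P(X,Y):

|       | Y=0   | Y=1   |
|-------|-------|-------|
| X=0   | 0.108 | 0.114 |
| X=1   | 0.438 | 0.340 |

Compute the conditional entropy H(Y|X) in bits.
0.9910 bits

H(Y|X) = H(X,Y) - H(X)

H(X,Y) = -Σ_{x,y} P(x,y) log₂ P(x,y). Per-cell terms -P(x,y)·log₂P(x,y):
  X=0: 0.3468, 0.3571
  X=1: 0.5217, 0.5292
Sum of the 4 terms: H(X,Y) = 1.7548 bits

Marginal of X (row sums):
  P(X=0) = 0.108 + 0.114 = 0.222
  P(X=1) = 0.438 + 0.340 = 0.778
H(X) = -[0.222·log₂(0.222) + 0.778·log₂(0.778)]
  = 0.4820 + 0.2818 = 0.7638 bits

H(Y|X) = H(X,Y) - H(X) = 1.7548 - 0.7638 = 0.9910 bits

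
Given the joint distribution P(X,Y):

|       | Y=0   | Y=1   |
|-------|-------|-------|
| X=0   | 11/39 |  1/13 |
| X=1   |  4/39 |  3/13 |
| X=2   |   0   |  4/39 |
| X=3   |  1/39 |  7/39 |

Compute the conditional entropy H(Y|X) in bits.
0.6774 bits

H(Y|X) = H(X,Y) - H(X)

H(X,Y) = -Σ_{x,y} P(x,y) log₂ P(x,y). Per-cell terms -P(x,y)·log₂P(x,y):
  X=0: 0.5150, 0.2846
  X=1: 0.3370, 0.4882
  X=2: 0.0000, 0.3370
  X=3: 0.1355, 0.4448
  (cells with P = 0 contribute 0)
Sum of the 8 terms: H(X,Y) = 2.5421 bits

Marginal of X (row sums):
  P(X=0) = 11/39 + 1/13 = 14/39
  P(X=1) = 4/39 + 3/13 = 1/3
  P(X=2) = 0 + 4/39 = 4/39
  P(X=3) = 1/39 + 7/39 = 8/39
H(X) = -[(14/39)·log₂(14/39) + (1/3)·log₂(1/3) + (4/39)·log₂(4/39) + (8/39)·log₂(8/39)]
  = 0.5306 + 0.5283 + 0.3370 + 0.4688 = 1.8647 bits

H(Y|X) = H(X,Y) - H(X) = 2.5421 - 1.8647 = 0.6774 bits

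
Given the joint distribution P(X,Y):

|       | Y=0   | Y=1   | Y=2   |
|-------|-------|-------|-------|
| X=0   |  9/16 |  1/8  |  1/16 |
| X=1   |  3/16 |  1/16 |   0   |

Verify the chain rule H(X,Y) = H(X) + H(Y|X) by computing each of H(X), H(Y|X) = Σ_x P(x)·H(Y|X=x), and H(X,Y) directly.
H(X) = 0.8113 bits, H(Y|X) = 0.9835 bits, H(X,Y) = 1.7947 bits

Marginal of X (row sums):
  P(X=0) = 9/16 + 1/8 + 1/16 = 3/4
  P(X=1) = 3/16 + 1/16 + 0 = 1/4
H(X) = -[(3/4)·log₂(3/4) + (1/4)·log₂(1/4)]
  = 0.3113 + 0.5000 = 0.8113 bits

H(Y|X) = Σ_x P(x)·H(Y|X=x):
  X=0: P(X=0) = 3/4, P(Y|X=0) = (3/4, 1/6, 1/12) → H(Y|X=0) = 1.0409
  X=1: P(X=1) = 1/4, P(Y|X=1) = (3/4, 1/4, 0) → H(Y|X=1) = 0.8113
H(Y|X) = (3/4)·1.0409 + (1/4)·0.8113 = 0.9835 bits

H(X,Y) = -Σ_{x,y} P(x,y) log₂ P(x,y). Per-cell terms -P(x,y)·log₂P(x,y):
  X=0: 0.4669, 0.3750, 0.2500
  X=1: 0.4528, 0.2500, 0.0000
  (cells with P = 0 contribute 0)
Sum of the 6 terms: H(X,Y) = 1.7947 bits

Chain rule check:
  H(X) + H(Y|X) = 0.8113 + 0.9835 = 1.7948 bits
  H(X,Y) = 1.7947 bits
✓ Chain rule verified (Δ = 0.0001 is 4-dp rounding noise: each of the three values was rounded independently).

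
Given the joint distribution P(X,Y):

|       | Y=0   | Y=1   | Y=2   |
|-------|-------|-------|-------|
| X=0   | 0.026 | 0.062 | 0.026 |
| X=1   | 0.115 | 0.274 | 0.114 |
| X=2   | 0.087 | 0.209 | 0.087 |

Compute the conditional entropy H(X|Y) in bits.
1.3861 bits

H(X|Y) = H(X,Y) - H(Y)

H(X,Y) = -Σ_{x,y} P(x,y) log₂ P(x,y). Per-cell terms -P(x,y)·log₂P(x,y):
  X=0: 0.1369, 0.2487, 0.1369
  X=1: 0.3588, 0.5118, 0.3571
  X=2: 0.3065, 0.4720, 0.3065
Sum of the 9 terms: H(X,Y) = 2.8352 bits

Marginal of Y (column sums):
  P(Y=0) = 0.026 + 0.115 + 0.087 = 0.228
  P(Y=1) = 0.062 + 0.274 + 0.209 = 0.545
  P(Y=2) = 0.026 + 0.114 + 0.087 = 0.227
H(Y) = -[0.228·log₂(0.228) + 0.545·log₂(0.545) + 0.227·log₂(0.227)]
  = 0.4863 + 0.4772 + 0.4856 = 1.4491 bits

H(X|Y) = H(X,Y) - H(Y) = 2.8352 - 1.4491 = 1.3861 bits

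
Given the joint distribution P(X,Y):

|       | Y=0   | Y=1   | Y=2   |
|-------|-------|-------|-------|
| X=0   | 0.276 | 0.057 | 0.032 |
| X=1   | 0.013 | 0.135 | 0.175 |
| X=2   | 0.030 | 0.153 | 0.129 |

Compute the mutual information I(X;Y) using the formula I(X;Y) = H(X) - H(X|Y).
0.3999 bits

I(X;Y) = H(X) - H(X|Y)

Marginal of X (row sums):
  P(X=0) = 0.276 + 0.057 + 0.032 = 0.365
  P(X=1) = 0.013 + 0.135 + 0.175 = 0.323
  P(X=2) = 0.030 + 0.153 + 0.129 = 0.312
H(X) = -[0.365·log₂(0.365) + 0.323·log₂(0.323) + 0.312·log₂(0.312)]
  = 0.5307 + 0.5266 + 0.5243 = 1.5816 bits

Marginal of Y (column sums):
  P(Y=0) = 0.276 + 0.013 + 0.030 = 0.319
  P(Y=1) = 0.057 + 0.135 + 0.153 = 0.345
  P(Y=2) = 0.032 + 0.175 + 0.129 = 0.336
H(X|Y) = Σ_y P(y)·H(X|Y=y):
  Y=0: P(Y=0) = 0.319, P(X|Y=0) = (276/319, 13/319, 30/319) → H(X|Y=0) = 0.6896
  Y=1: P(Y=1) = 0.345, P(X|Y=1) = (19/115, 9/23, 51/115) → H(X|Y=1) = 1.4791
  Y=2: P(Y=2) = 0.336, P(X|Y=2) = (2/21, 25/48, 43/112) → H(X|Y=2) = 1.3435
H(X|Y) = 0.319·0.6896 + 0.345·1.4791 + 0.336·1.3435 = 1.1817 bits

I(X;Y) = H(X) - H(X|Y) = 1.5816 - 1.1817 = 0.3999 bits

Cross-check via I(X;Y) = H(X) + H(Y) - H(X,Y): computing H(Y) from the column sums and H(X,Y) from the 9 cells in the same way gives H(Y) = 1.5842 bits and H(X,Y) = 2.7659 bits, so
I(X;Y) = 1.5816 + 1.5842 - 2.7659 = 0.3999 bits ✓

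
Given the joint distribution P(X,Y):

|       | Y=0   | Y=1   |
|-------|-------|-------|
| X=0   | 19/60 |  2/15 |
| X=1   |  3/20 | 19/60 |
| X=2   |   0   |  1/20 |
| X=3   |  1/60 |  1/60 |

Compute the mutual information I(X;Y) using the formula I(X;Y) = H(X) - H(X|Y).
0.1486 bits

I(X;Y) = H(X) - H(X|Y)

Marginal of X (row sums):
  P(X=0) = 19/60 + 2/15 = 9/20
  P(X=1) = 3/20 + 19/60 = 7/15
  P(X=2) = 0 + 1/20 = 1/20
  P(X=3) = 1/60 + 1/60 = 1/30
H(X) = -[(9/20)·log₂(9/20) + (7/15)·log₂(7/15) + (1/20)·log₂(1/20) + (1/30)·log₂(1/30)]
  = 0.5184 + 0.5131 + 0.2161 + 0.1636 = 1.4112 bits

Marginal of Y (column sums):
  P(Y=0) = 19/60 + 3/20 + 0 + 1/60 = 29/60
  P(Y=1) = 2/15 + 19/60 + 1/20 + 1/60 = 31/60
H(X|Y) = Σ_y P(y)·H(X|Y=y):
  Y=0: P(Y=0) = 29/60, P(X|Y=0) = (19/29, 9/29, 0, 1/29) → H(X|Y=0) = 1.0911
  Y=1: P(Y=1) = 31/60, P(X|Y=1) = (8/31, 19/31, 3/31, 1/31) → H(X|Y=1) = 1.4231
H(X|Y) = (29/60)·1.0911 + (31/60)·1.4231 = 1.2626 bits

I(X;Y) = H(X) - H(X|Y) = 1.4112 - 1.2626 = 0.1486 bits

Cross-check via I(X;Y) = H(X) + H(Y) - H(X,Y): computing H(Y) from the column sums and H(X,Y) from the 8 cells in the same way gives H(Y) = 0.9992 bits and H(X,Y) = 2.2618 bits, so
I(X;Y) = 1.4112 + 0.9992 - 2.2618 = 0.1486 bits ✓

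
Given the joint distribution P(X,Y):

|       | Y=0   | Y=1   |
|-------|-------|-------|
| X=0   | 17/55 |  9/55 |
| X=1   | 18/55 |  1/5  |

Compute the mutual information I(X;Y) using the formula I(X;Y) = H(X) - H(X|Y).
0.0009 bits

I(X;Y) = H(X) - H(X|Y)

Marginal of X (row sums):
  P(X=0) = 17/55 + 9/55 = 26/55
  P(X=1) = 18/55 + 1/5 = 29/55
H(X) = -[(26/55)·log₂(26/55) + (29/55)·log₂(29/55)]
  = 0.5110 + 0.4869 = 0.9979 bits

Marginal of Y (column sums):
  P(Y=0) = 17/55 + 18/55 = 7/11
  P(Y=1) = 9/55 + 1/5 = 4/11
H(X|Y) = Σ_y P(y)·H(X|Y=y):
  Y=0: P(Y=0) = 7/11, P(X|Y=0) = (17/35, 18/35) → H(X|Y=0) = 0.9994
  Y=1: P(Y=1) = 4/11, P(X|Y=1) = (9/20, 11/20) → H(X|Y=1) = 0.9928
H(X|Y) = (7/11)·0.9994 + (4/11)·0.9928 = 0.9970 bits

I(X;Y) = H(X) - H(X|Y) = 0.9979 - 0.9970 = 0.0009 bits

Cross-check via I(X;Y) = H(X) + H(Y) - H(X,Y): computing H(Y) from the column sums and H(X,Y) from the 4 cells in the same way gives H(Y) = 0.9457 bits and H(X,Y) = 1.9427 bits, so
I(X;Y) = 0.9979 + 0.9457 - 1.9427 = 0.0009 bits ✓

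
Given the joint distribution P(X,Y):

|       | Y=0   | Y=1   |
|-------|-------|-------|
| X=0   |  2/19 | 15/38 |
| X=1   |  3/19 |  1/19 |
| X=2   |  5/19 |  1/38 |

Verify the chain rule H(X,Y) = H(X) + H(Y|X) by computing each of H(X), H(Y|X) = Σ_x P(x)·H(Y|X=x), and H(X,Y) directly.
H(X) = 1.4910 bits, H(Y|X) = 0.6693 bits, H(X,Y) = 2.1602 bits

Marginal of X (row sums):
  P(X=0) = 2/19 + 15/38 = 1/2
  P(X=1) = 3/19 + 1/19 = 4/19
  P(X=2) = 5/19 + 1/38 = 11/38
H(X) = -[(1/2)·log₂(1/2) + (4/19)·log₂(4/19) + (11/38)·log₂(11/38)]
  = 0.50000 + 0.47325 + 0.51772 = 1.4910 bits

H(Y|X) = Σ_x P(x)·H(Y|X=x):
  X=0: P(X=0) = 1/2, P(Y|X=0) = (4/19, 15/19) → H(Y|X=0) = 0.74249
  X=1: P(X=1) = 4/19, P(Y|X=1) = (3/4, 1/4) → H(Y|X=1) = 0.81128
  X=2: P(X=2) = 11/38, P(Y|X=2) = (10/11, 1/11) → H(Y|X=2) = 0.43950
H(Y|X) = (1/2)·0.74249 + (4/19)·0.81128 + (11/38)·0.43950 = 0.6693 bits

H(X,Y) = -Σ_{x,y} P(x,y) log₂ P(x,y). Per-cell terms -P(x,y)·log₂P(x,y):
  X=0: 0.34189, 0.52936
  X=1: 0.42047, 0.22358
  X=2: 0.50684, 0.13810
Sum of the 6 terms: H(X,Y) = 2.1602 bits

Chain rule check:
  H(X) + H(Y|X) = 1.4910 + 0.6693 = 2.1603 bits
  H(X,Y) = 2.1602 bits
✓ Chain rule verified (Δ = 0.0001 is 4-dp rounding noise: each of the three values was rounded independently).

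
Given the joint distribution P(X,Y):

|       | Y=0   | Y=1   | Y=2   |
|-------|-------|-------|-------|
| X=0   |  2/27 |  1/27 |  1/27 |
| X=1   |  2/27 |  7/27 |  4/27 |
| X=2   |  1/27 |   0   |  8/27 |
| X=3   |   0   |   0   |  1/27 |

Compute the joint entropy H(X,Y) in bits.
2.6937 bits

H(X,Y) = -Σ_{x,y} P(x,y) log₂ P(x,y). Per-cell terms -P(x,y)·log₂P(x,y):
  X=0: 0.27814, 0.17611, 0.17611
  X=1: 0.27814, 0.50492, 0.40813
  X=2: 0.17611, 0.00000, 0.51997
  X=3: 0.00000, 0.00000, 0.17611
  (cells with P = 0 contribute 0)
Sum of the 12 terms: H(X,Y) = 2.6937 bits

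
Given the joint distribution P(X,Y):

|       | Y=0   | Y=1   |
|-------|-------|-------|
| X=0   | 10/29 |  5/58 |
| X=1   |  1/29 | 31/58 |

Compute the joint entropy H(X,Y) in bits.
1.4851 bits

H(X,Y) = -Σ_{x,y} P(x,y) log₂ P(x,y). Per-cell terms -P(x,y)·log₂P(x,y):
  X=0: 0.5297, 0.3048
  X=1: 0.1675, 0.4831
Sum of the 4 terms: H(X,Y) = 1.4851 bits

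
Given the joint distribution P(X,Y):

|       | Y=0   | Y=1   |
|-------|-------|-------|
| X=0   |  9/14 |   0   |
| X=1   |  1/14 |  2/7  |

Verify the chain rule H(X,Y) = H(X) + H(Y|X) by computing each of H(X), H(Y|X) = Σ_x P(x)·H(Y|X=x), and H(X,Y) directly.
H(X) = 0.9403 bits, H(Y|X) = 0.2578 bits, H(X,Y) = 1.1981 bits

Marginal of X (row sums):
  P(X=0) = 9/14 + 0 = 9/14
  P(X=1) = 1/14 + 2/7 = 5/14
H(X) = -[(9/14)·log₂(9/14) + (5/14)·log₂(5/14)]
  = 0.40978 + 0.53051 = 0.9403 bits

H(Y|X) = Σ_x P(x)·H(Y|X=x):
  X=0: P(X=0) = 9/14, P(Y|X=0) = (1, 0) → H(Y|X=0) = 0.00000
  X=1: P(X=1) = 5/14, P(Y|X=1) = (1/5, 4/5) → H(Y|X=1) = 0.72193
H(Y|X) = (9/14)·0.00000 + (5/14)·0.72193 = 0.2578 bits

H(X,Y) = -Σ_{x,y} P(x,y) log₂ P(x,y). Per-cell terms -P(x,y)·log₂P(x,y):
  X=0: 0.40978, 0.00000
  X=1: 0.27195, 0.51639
  (cells with P = 0 contribute 0)
Sum of the 4 terms: H(X,Y) = 1.1981 bits

Chain rule check:
  H(X) + H(Y|X) = 0.9403 + 0.2578 = 1.1981 bits
  H(X,Y) = 1.1981 bits
✓ Chain rule verified.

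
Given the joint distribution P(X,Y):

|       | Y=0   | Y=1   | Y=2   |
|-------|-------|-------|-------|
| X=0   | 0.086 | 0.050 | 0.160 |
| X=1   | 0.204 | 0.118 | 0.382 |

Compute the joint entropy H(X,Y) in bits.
2.3055 bits

H(X,Y) = -Σ_{x,y} P(x,y) log₂ P(x,y). Per-cell terms -P(x,y)·log₂P(x,y):
  X=0: 0.3044, 0.2161, 0.4230
  X=1: 0.4678, 0.3638, 0.5304
Sum of the 6 terms: H(X,Y) = 2.3055 bits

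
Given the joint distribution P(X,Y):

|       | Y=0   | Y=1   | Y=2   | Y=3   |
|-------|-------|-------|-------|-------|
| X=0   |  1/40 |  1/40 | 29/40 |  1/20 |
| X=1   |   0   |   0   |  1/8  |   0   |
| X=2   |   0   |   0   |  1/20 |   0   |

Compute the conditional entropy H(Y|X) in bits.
0.5896 bits

H(Y|X) = H(X,Y) - H(X)

H(X,Y) = -Σ_{x,y} P(x,y) log₂ P(x,y). Per-cell terms -P(x,y)·log₂P(x,y):
  X=0: 0.13305, 0.13305, 0.33636, 0.21610
  X=1: 0.00000, 0.00000, 0.37500, 0.00000
  X=2: 0.00000, 0.00000, 0.21610, 0.00000
  (cells with P = 0 contribute 0)
Sum of the 12 terms: H(X,Y) = 1.4097 bits

Marginal of X (row sums):
  P(X=0) = 1/40 + 1/40 + 29/40 + 1/20 = 33/40
  P(X=1) = 0 + 0 + 1/8 + 0 = 1/8
  P(X=2) = 0 + 0 + 1/20 + 0 = 1/20
H(X) = -[(33/40)·log₂(33/40) + (1/8)·log₂(1/8) + (1/20)·log₂(1/20)]
  = 0.22897 + 0.37500 + 0.21610 = 0.8201 bits

H(Y|X) = H(X,Y) - H(X) = 1.4097 - 0.8201 = 0.5896 bits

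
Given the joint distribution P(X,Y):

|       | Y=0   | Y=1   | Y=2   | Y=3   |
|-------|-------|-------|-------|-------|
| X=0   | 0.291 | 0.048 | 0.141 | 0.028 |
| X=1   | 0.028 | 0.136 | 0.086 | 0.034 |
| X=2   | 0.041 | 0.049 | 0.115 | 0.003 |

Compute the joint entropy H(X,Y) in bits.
3.0637 bits

H(X,Y) = -Σ_{x,y} P(x,y) log₂ P(x,y). Per-cell terms -P(x,y)·log₂P(x,y):
  X=0: 0.51824, 0.21028, 0.39850, 0.14444
  X=1: 0.14444, 0.39145, 0.30440, 0.16586
  X=2: 0.18894, 0.21320, 0.35883, 0.02514
Sum of the 12 terms: H(X,Y) = 3.0637 bits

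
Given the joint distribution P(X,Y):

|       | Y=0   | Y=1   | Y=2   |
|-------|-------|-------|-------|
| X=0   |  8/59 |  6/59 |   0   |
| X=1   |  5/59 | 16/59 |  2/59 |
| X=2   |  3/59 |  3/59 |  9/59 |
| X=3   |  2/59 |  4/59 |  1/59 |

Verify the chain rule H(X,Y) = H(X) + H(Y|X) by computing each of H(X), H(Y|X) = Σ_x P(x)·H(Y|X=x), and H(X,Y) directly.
H(X) = 1.8894 bits, H(Y|X) = 1.1939 bits, H(X,Y) = 3.0833 bits

Marginal of X (row sums):
  P(X=0) = 8/59 + 6/59 + 0 = 14/59
  P(X=1) = 5/59 + 16/59 + 2/59 = 23/59
  P(X=2) = 3/59 + 3/59 + 9/59 = 15/59
  P(X=3) = 2/59 + 4/59 + 1/59 = 7/59
H(X) = -[(14/59)·log₂(14/59) + (23/59)·log₂(23/59) + (15/59)·log₂(15/59) + (7/59)·log₂(7/59)]
  = 0.4924 + 0.5298 + 0.5023 + 0.3649 = 1.8894 bits

H(Y|X) = Σ_x P(x)·H(Y|X=x):
  X=0: P(X=0) = 14/59, P(Y|X=0) = (4/7, 3/7, 0) → H(Y|X=0) = 0.9852
  X=1: P(X=1) = 23/59, P(Y|X=1) = (5/23, 16/23, 2/23) → H(Y|X=1) = 1.1492
  X=2: P(X=2) = 15/59, P(Y|X=2) = (1/5, 1/5, 3/5) → H(Y|X=2) = 1.3710
  X=3: P(X=3) = 7/59, P(Y|X=3) = (2/7, 4/7, 1/7) → H(Y|X=3) = 1.3788
H(Y|X) = (14/59)·0.9852 + (23/59)·1.1492 + (15/59)·1.3710 + (7/59)·1.3788 = 1.1939 bits

H(X,Y) = -Σ_{x,y} P(x,y) log₂ P(x,y). Per-cell terms -P(x,y)·log₂P(x,y):
  X=0: 0.3909, 0.3354, 0.0000
  X=1: 0.3018, 0.5105, 0.1655
  X=2: 0.2185, 0.2185, 0.4138
  X=3: 0.1655, 0.2632, 0.0997
  (cells with P = 0 contribute 0)
Sum of the 12 terms: H(X,Y) = 3.0833 bits

Chain rule check:
  H(X) + H(Y|X) = 1.8894 + 1.1939 = 3.0833 bits
  H(X,Y) = 3.0833 bits
✓ Chain rule verified.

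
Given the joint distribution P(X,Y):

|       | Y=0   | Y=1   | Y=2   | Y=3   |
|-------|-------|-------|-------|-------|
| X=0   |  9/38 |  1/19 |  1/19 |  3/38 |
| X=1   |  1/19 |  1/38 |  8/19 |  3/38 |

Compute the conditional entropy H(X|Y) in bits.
0.6668 bits

H(X|Y) = H(X,Y) - H(Y)

H(X,Y) = -Σ_{x,y} P(x,y) log₂ P(x,y). Per-cell terms -P(x,y)·log₂P(x,y):
  X=0: 0.49216, 0.22358, 0.22358, 0.28918
  X=1: 0.22358, 0.13810, 0.52544, 0.28918
Sum of the 8 terms: H(X,Y) = 2.4048 bits

Marginal of Y (column sums):
  P(Y=0) = 9/38 + 1/19 = 11/38
  P(Y=1) = 1/19 + 1/38 = 3/38
  P(Y=2) = 1/19 + 8/19 = 9/19
  P(Y=3) = 3/38 + 3/38 = 3/19
H(Y) = -[(11/38)·log₂(11/38) + (3/38)·log₂(3/38) + (9/19)·log₂(9/19) + (3/19)·log₂(3/19)]
  = 0.51772 + 0.28918 + 0.51063 + 0.42047 = 1.7380 bits

H(X|Y) = H(X,Y) - H(Y) = 2.4048 - 1.7380 = 0.6668 bits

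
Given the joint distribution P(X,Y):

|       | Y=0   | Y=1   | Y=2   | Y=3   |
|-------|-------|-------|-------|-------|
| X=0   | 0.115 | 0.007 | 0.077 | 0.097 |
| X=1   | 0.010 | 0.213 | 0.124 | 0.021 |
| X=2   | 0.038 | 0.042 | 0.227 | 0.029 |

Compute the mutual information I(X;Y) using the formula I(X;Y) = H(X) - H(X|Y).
0.3853 bits

I(X;Y) = H(X) - H(X|Y)

Marginal of X (row sums):
  P(X=0) = 0.115 + 0.007 + 0.077 + 0.097 = 0.296
  P(X=1) = 0.010 + 0.213 + 0.124 + 0.021 = 0.368
  P(X=2) = 0.038 + 0.042 + 0.227 + 0.029 = 0.336
H(X) = -[0.296·log₂(0.296) + 0.368·log₂(0.368) + 0.336·log₂(0.336)]
  = 0.5199 + 0.5307 + 0.5287 = 1.5793 bits

Marginal of Y (column sums):
  P(Y=0) = 0.115 + 0.010 + 0.038 = 0.163
  P(Y=1) = 0.007 + 0.213 + 0.042 = 0.262
  P(Y=2) = 0.077 + 0.124 + 0.227 = 0.428
  P(Y=3) = 0.097 + 0.021 + 0.029 = 0.147
H(X|Y) = Σ_y P(y)·H(X|Y=y):
  Y=0: P(Y=0) = 0.163, P(X|Y=0) = (115/163, 10/163, 38/163) → H(X|Y=0) = 1.0918
  Y=1: P(Y=1) = 0.262, P(X|Y=1) = (7/262, 213/262, 21/131) → H(X|Y=1) = 0.8059
  Y=2: P(Y=2) = 0.428, P(X|Y=2) = (77/428, 31/107, 227/428) → H(X|Y=2) = 1.4483
  Y=3: P(Y=3) = 0.147, P(X|Y=3) = (97/147, 1/7, 29/147) → H(X|Y=3) = 1.2588
H(X|Y) = 0.163·1.0918 + 0.262·0.8059 + 0.428·1.4483 + 0.147·1.2588 = 1.1940 bits

I(X;Y) = H(X) - H(X|Y) = 1.5793 - 1.1940 = 0.3853 bits

Cross-check via I(X;Y) = H(X) + H(Y) - H(X,Y): computing H(Y) from the column sums and H(X,Y) from the 12 cells in the same way gives H(Y) = 1.8635 bits and H(X,Y) = 3.0575 bits, so
I(X;Y) = 1.5793 + 1.8635 - 3.0575 = 0.3853 bits ✓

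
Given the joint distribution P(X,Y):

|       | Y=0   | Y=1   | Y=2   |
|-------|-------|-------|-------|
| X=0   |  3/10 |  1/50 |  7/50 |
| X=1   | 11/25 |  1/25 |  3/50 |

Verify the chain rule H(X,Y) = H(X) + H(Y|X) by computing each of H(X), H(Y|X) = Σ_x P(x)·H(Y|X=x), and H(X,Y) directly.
H(X) = 0.9954 bits, H(Y|X) = 0.9861 bits, H(X,Y) = 1.9815 bits

Marginal of X (row sums):
  P(X=0) = 3/10 + 1/50 + 7/50 = 23/50
  P(X=1) = 11/25 + 1/25 + 3/50 = 27/50
H(X) = -[(23/50)·log₂(23/50) + (27/50)·log₂(27/50)]
  = 0.51534 + 0.48004 = 0.9954 bits

H(Y|X) = Σ_x P(x)·H(Y|X=x):
  X=0: P(X=0) = 23/50, P(Y|X=0) = (15/23, 1/23, 7/23) → H(Y|X=0) = 1.12118
  X=1: P(X=1) = 27/50, P(Y|X=1) = (22/27, 2/27, 1/9) → H(Y|X=1) = 0.87110
H(Y|X) = (23/50)·1.12118 + (27/50)·0.87110 = 0.9861 bits

H(X,Y) = -Σ_{x,y} P(x,y) log₂ P(x,y). Per-cell terms -P(x,y)·log₂P(x,y):
  X=0: 0.52109, 0.11288, 0.39711
  X=1: 0.52115, 0.18575, 0.24353
Sum of the 6 terms: H(X,Y) = 1.9815 bits

Chain rule check:
  H(X) + H(Y|X) = 0.9954 + 0.9861 = 1.9815 bits
  H(X,Y) = 1.9815 bits
✓ Chain rule verified.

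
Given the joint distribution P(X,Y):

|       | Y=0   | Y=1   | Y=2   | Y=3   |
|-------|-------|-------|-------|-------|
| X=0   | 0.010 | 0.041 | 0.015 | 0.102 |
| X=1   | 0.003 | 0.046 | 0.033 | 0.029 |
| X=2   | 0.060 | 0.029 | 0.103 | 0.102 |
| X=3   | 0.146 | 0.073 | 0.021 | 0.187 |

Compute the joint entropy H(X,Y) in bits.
3.5379 bits

H(X,Y) = -Σ_{x,y} P(x,y) log₂ P(x,y). Per-cell terms -P(x,y)·log₂P(x,y):
  X=0: 0.06644, 0.18894, 0.09088, 0.33592
  X=1: 0.02514, 0.20434, 0.16241, 0.14813
  X=2: 0.24353, 0.14813, 0.33777, 0.33592
  X=3: 0.40529, 0.27565, 0.11704, 0.45233
Sum of the 16 terms: H(X,Y) = 3.5379 bits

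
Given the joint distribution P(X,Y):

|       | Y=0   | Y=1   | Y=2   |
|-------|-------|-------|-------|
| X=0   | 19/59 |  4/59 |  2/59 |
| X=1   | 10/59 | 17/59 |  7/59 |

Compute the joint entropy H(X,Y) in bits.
2.2713 bits

H(X,Y) = -Σ_{x,y} P(x,y) log₂ P(x,y). Per-cell terms -P(x,y)·log₂P(x,y):
  X=0: 0.5264, 0.2632, 0.1655
  X=1: 0.4340, 0.5173, 0.3649
Sum of the 6 terms: H(X,Y) = 2.2713 bits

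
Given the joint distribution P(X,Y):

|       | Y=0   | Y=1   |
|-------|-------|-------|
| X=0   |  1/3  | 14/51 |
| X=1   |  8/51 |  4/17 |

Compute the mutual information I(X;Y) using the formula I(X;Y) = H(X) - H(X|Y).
0.0152 bits

I(X;Y) = H(X) - H(X|Y)

Marginal of X (row sums):
  P(X=0) = 1/3 + 14/51 = 31/51
  P(X=1) = 8/51 + 4/17 = 20/51
H(X) = -[(31/51)·log₂(31/51) + (20/51)·log₂(20/51)]
  = 0.43657 + 0.52961 = 0.9662 bits

Marginal of Y (column sums):
  P(Y=0) = 1/3 + 8/51 = 25/51
  P(Y=1) = 14/51 + 4/17 = 26/51
H(X|Y) = Σ_y P(y)·H(X|Y=y):
  Y=0: P(Y=0) = 25/51, P(X|Y=0) = (17/25, 8/25) → H(X|Y=0) = 0.90438
  Y=1: P(Y=1) = 26/51, P(X|Y=1) = (7/13, 6/13) → H(X|Y=1) = 0.99573
H(X|Y) = (25/51)·0.90438 + (26/51)·0.99573 = 0.9510 bits

I(X;Y) = H(X) - H(X|Y) = 0.9662 - 0.9510 = 0.0152 bits

Cross-check via I(X;Y) = H(X) + H(Y) - H(X,Y): computing H(Y) from the column sums and H(X,Y) from the 4 cells in the same way gives H(Y) = 0.9997 bits and H(X,Y) = 1.9507 bits, so
I(X;Y) = 0.9662 + 0.9997 - 1.9507 = 0.0152 bits ✓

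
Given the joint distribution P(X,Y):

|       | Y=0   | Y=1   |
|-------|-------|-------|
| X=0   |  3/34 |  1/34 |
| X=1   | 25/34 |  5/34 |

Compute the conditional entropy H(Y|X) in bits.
0.6690 bits

H(Y|X) = H(X,Y) - H(X)

H(X,Y) = -Σ_{x,y} P(x,y) log₂ P(x,y). Per-cell terms -P(x,y)·log₂P(x,y):
  X=0: 0.30904, 0.14963
  X=1: 0.32618, 0.40670
Sum of the 4 terms: H(X,Y) = 1.19155 bits

Marginal of X (row sums):
  P(X=0) = 3/34 + 1/34 = 2/17
  P(X=1) = 25/34 + 5/34 = 15/17
H(X) = -[(2/17)·log₂(2/17) + (15/17)·log₂(15/17)]
  = 0.36323 + 0.15933 = 0.52256 bits

H(Y|X) = H(X,Y) - H(X) = 1.19155 - 0.52256 = 0.6690 bits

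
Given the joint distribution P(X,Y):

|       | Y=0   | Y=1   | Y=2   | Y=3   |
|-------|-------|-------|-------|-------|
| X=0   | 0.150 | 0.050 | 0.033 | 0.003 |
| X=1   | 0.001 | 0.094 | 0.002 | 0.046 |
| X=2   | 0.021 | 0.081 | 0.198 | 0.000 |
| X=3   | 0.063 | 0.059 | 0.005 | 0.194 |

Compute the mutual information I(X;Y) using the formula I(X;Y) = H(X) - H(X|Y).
0.7060 bits

I(X;Y) = H(X) - H(X|Y)

Marginal of X (row sums):
  P(X=0) = 0.150 + 0.050 + 0.033 + 0.003 = 0.236
  P(X=1) = 0.001 + 0.094 + 0.002 + 0.046 = 0.143
  P(X=2) = 0.021 + 0.081 + 0.198 + 0.000 = 0.300
  P(X=3) = 0.063 + 0.059 + 0.005 + 0.194 = 0.321
H(X) = -[0.236·log₂(0.236) + 0.143·log₂(0.143) + 0.300·log₂(0.300) + 0.321·log₂(0.321)]
  = 0.49162 + 0.40125 + 0.52109 + 0.52623 = 1.9402 bits

Marginal of Y (column sums):
  P(Y=0) = 0.150 + 0.001 + 0.021 + 0.063 = 0.235
  P(Y=1) = 0.050 + 0.094 + 0.081 + 0.059 = 0.284
  P(Y=2) = 0.033 + 0.002 + 0.198 + 0.005 = 0.238
  P(Y=3) = 0.003 + 0.046 + 0.000 + 0.194 = 0.243
H(X|Y) = Σ_y P(y)·H(X|Y=y):
  Y=0: P(Y=0) = 0.235, P(X|Y=0) = (30/47, 1/235, 21/235, 63/235) → H(X|Y=0) = 1.26745
  Y=1: P(Y=1) = 0.284, P(X|Y=1) = (25/142, 47/142, 81/284, 59/284) → H(X|Y=1) = 1.95634
  Y=2: P(Y=2) = 0.238, P(X|Y=2) = (33/238, 1/119, 99/119, 5/238) → H(X|Y=2) = 0.79109
  Y=3: P(Y=3) = 0.243, P(X|Y=3) = (1/81, 46/243, 0, 194/243) → H(X|Y=3) = 0.79221
H(X|Y) = 0.235·1.26745 + 0.284·1.95634 + 0.238·0.79109 + 0.243·0.79221 = 1.2342 bits

I(X;Y) = H(X) - H(X|Y) = 1.9402 - 1.2342 = 0.7060 bits

Cross-check via I(X;Y) = H(X) + H(Y) - H(X,Y): computing H(Y) from the column sums and H(X,Y) from the 16 cells in the same way gives H(Y) = 1.9956 bits and H(X,Y) = 3.2298 bits, so
I(X;Y) = 1.9402 + 1.9956 - 3.2298 = 0.7060 bits ✓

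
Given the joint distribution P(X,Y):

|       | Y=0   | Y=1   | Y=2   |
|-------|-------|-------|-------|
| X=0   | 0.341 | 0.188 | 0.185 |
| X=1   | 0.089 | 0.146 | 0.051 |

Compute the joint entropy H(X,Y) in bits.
2.3678 bits

H(X,Y) = -Σ_{x,y} P(x,y) log₂ P(x,y). Per-cell terms -P(x,y)·log₂P(x,y):
  X=0: 0.52929, 0.45330, 0.45036
  X=1: 0.31061, 0.40529, 0.21896
Sum of the 6 terms: H(X,Y) = 2.3678 bits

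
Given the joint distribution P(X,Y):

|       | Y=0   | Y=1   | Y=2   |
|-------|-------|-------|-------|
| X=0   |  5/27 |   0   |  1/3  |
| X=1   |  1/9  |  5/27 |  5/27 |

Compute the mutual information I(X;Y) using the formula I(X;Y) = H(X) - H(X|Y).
0.2287 bits

I(X;Y) = H(X) - H(X|Y)

Marginal of X (row sums):
  P(X=0) = 5/27 + 0 + 1/3 = 14/27
  P(X=1) = 1/9 + 5/27 + 5/27 = 13/27
H(X) = -[(14/27)·log₂(14/27) + (13/27)·log₂(13/27)]
  = 0.49131 + 0.50770 = 0.99901 bits

Marginal of Y (column sums):
  P(Y=0) = 5/27 + 1/9 = 8/27
  P(Y=1) = 0 + 5/27 = 5/27
  P(Y=2) = 1/3 + 5/27 = 14/27
H(X|Y) = Σ_y P(y)·H(X|Y=y):
  Y=0: P(Y=0) = 8/27, P(X|Y=0) = (5/8, 3/8) → H(X|Y=0) = 0.95443
  Y=1: P(Y=1) = 5/27, P(X|Y=1) = (0, 1) → H(X|Y=1) = 0.00000
  Y=2: P(Y=2) = 14/27, P(X|Y=2) = (9/14, 5/14) → H(X|Y=2) = 0.94029
H(X|Y) = (8/27)·0.95443 + (5/27)·0.00000 + (14/27)·0.94029 = 0.77035 bits

I(X;Y) = H(X) - H(X|Y) = 0.99901 - 0.77035 = 0.2287 bits

Cross-check via I(X;Y) = H(X) + H(Y) - H(X,Y): computing H(Y) from the column sums and H(X,Y) from the 6 cells in the same way gives H(Y) = 1.46183 bits and H(X,Y) = 2.23218 bits, so
I(X;Y) = 0.99901 + 1.46183 - 2.23218 = 0.2287 bits ✓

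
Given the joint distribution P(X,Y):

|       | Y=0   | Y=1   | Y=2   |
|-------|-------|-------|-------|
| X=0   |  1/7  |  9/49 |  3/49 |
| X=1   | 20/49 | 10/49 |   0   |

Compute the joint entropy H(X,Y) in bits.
2.0924 bits

H(X,Y) = -Σ_{x,y} P(x,y) log₂ P(x,y). Per-cell terms -P(x,y)·log₂P(x,y):
  X=0: 0.4011, 0.4490, 0.2467
  X=1: 0.5277, 0.4679, 0.0000
  (cells with P = 0 contribute 0)
Sum of the 6 terms: H(X,Y) = 2.0924 bits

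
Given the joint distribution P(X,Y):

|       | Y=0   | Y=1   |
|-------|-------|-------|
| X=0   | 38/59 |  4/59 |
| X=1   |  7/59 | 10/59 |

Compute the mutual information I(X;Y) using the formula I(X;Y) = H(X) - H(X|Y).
0.1859 bits

I(X;Y) = H(X) - H(X|Y)

Marginal of X (row sums):
  P(X=0) = 38/59 + 4/59 = 42/59
  P(X=1) = 7/59 + 10/59 = 17/59
H(X) = -[(42/59)·log₂(42/59) + (17/59)·log₂(17/59)]
  = 0.3490 + 0.5173 = 0.8663 bits

Marginal of Y (column sums):
  P(Y=0) = 38/59 + 7/59 = 45/59
  P(Y=1) = 4/59 + 10/59 = 14/59
H(X|Y) = Σ_y P(y)·H(X|Y=y):
  Y=0: P(Y=0) = 45/59, P(X|Y=0) = (38/45, 7/45) → H(X|Y=0) = 0.6236
  Y=1: P(Y=1) = 14/59, P(X|Y=1) = (2/7, 5/7) → H(X|Y=1) = 0.8631
H(X|Y) = (45/59)·0.6236 + (14/59)·0.8631 = 0.6804 bits

I(X;Y) = H(X) - H(X|Y) = 0.8663 - 0.6804 = 0.1859 bits

Cross-check via I(X;Y) = H(X) + H(Y) - H(X,Y): computing H(Y) from the column sums and H(X,Y) from the 4 cells in the same way gives H(Y) = 0.7905 bits and H(X,Y) = 1.4709 bits, so
I(X;Y) = 0.8663 + 0.7905 - 1.4709 = 0.1859 bits ✓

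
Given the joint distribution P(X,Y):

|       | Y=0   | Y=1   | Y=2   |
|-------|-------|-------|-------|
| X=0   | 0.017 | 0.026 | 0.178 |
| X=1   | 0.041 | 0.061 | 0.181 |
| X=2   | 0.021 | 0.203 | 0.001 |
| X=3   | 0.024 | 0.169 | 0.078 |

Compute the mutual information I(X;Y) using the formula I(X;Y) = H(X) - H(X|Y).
0.3613 bits

I(X;Y) = H(X) - H(X|Y)

Marginal of X (row sums):
  P(X=0) = 0.017 + 0.026 + 0.178 = 0.221
  P(X=1) = 0.041 + 0.061 + 0.181 = 0.283
  P(X=2) = 0.021 + 0.203 + 0.001 = 0.225
  P(X=3) = 0.024 + 0.169 + 0.078 = 0.271
H(X) = -[0.221·log₂(0.221) + 0.283·log₂(0.283) + 0.225·log₂(0.225) + 0.271·log₂(0.271)]
  = 0.48131 + 0.51538 + 0.48420 + 0.51047 = 1.99136 bits

Marginal of Y (column sums):
  P(Y=0) = 0.017 + 0.041 + 0.021 + 0.024 = 0.103
  P(Y=1) = 0.026 + 0.061 + 0.203 + 0.169 = 0.459
  P(Y=2) = 0.178 + 0.181 + 0.001 + 0.078 = 0.438
H(X|Y) = Σ_y P(y)·H(X|Y=y):
  Y=0: P(Y=0) = 0.103, P(X|Y=0) = (17/103, 41/103, 21/103, 24/103) → H(X|Y=0) = 1.91539
  Y=1: P(Y=1) = 0.459, P(X|Y=1) = (26/459, 61/459, 203/459, 169/459) → H(X|Y=1) = 1.67286
  Y=2: P(Y=2) = 0.438, P(X|Y=2) = (89/219, 181/438, 1/438, 13/73) → H(X|Y=2) = 1.51813
H(X|Y) = 0.103·1.91539 + 0.459·1.67286 + 0.438·1.51813 = 1.63007 bits

I(X;Y) = H(X) - H(X|Y) = 1.99136 - 1.63007 = 0.3613 bits

Cross-check via I(X;Y) = H(X) + H(Y) - H(X,Y): computing H(Y) from the column sums and H(X,Y) from the 12 cells in the same way gives H(Y) = 1.37508 bits and H(X,Y) = 3.00515 bits, so
I(X;Y) = 1.99136 + 1.37508 - 3.00515 = 0.3613 bits ✓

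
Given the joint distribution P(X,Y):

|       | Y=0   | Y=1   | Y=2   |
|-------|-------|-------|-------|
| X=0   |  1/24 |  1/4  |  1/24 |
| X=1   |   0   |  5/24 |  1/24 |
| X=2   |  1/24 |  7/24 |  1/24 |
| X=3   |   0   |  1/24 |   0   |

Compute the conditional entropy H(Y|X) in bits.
0.8862 bits

H(Y|X) = H(X,Y) - H(X)

H(X,Y) = -Σ_{x,y} P(x,y) log₂ P(x,y). Per-cell terms -P(x,y)·log₂P(x,y):
  X=0: 0.19104, 0.50000, 0.19104
  X=1: 0.00000, 0.47147, 0.19104
  X=2: 0.19104, 0.51847, 0.19104
  X=3: 0.00000, 0.19104, 0.00000
  (cells with P = 0 contribute 0)
Sum of the 12 terms: H(X,Y) = 2.6362 bits

Marginal of X (row sums):
  P(X=0) = 1/24 + 1/4 + 1/24 = 1/3
  P(X=1) = 0 + 5/24 + 1/24 = 1/4
  P(X=2) = 1/24 + 7/24 + 1/24 = 3/8
  P(X=3) = 0 + 1/24 + 0 = 1/24
H(X) = -[(1/3)·log₂(1/3) + (1/4)·log₂(1/4) + (3/8)·log₂(3/8) + (1/24)·log₂(1/24)]
  = 0.52832 + 0.50000 + 0.53064 + 0.19104 = 1.7500 bits

H(Y|X) = H(X,Y) - H(X) = 2.6362 - 1.7500 = 0.8862 bits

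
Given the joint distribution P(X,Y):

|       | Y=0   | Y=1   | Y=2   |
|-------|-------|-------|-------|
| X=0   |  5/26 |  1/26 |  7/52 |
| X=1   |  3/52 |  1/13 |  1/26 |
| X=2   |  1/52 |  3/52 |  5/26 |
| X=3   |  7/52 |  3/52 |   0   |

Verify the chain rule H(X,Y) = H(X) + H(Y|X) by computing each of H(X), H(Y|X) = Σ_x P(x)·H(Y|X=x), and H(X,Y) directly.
H(X) = 1.9358 bits, H(Y|X) = 1.2261 bits, H(X,Y) = 3.1619 bits

Marginal of X (row sums):
  P(X=0) = 5/26 + 1/26 + 7/52 = 19/52
  P(X=1) = 3/52 + 1/13 + 1/26 = 9/52
  P(X=2) = 1/52 + 3/52 + 5/26 = 7/26
  P(X=3) = 7/52 + 3/52 + 0 = 5/26
H(X) = -[(19/52)·log₂(19/52) + (9/52)·log₂(9/52) + (7/26)·log₂(7/26) + (5/26)·log₂(5/26)]
  = 0.53073 + 0.43797 + 0.50968 + 0.45741 = 1.9358 bits

H(Y|X) = Σ_x P(x)·H(Y|X=x):
  X=0: P(X=0) = 19/52, P(Y|X=0) = (10/19, 2/19, 7/19) → H(Y|X=0) = 1.35999
  X=1: P(X=1) = 9/52, P(Y|X=1) = (1/3, 4/9, 2/9) → H(Y|X=1) = 1.53049
  X=2: P(X=2) = 7/26, P(Y|X=2) = (1/14, 3/14, 5/7) → H(Y|X=2) = 1.09491
  X=3: P(X=3) = 5/26, P(Y|X=3) = (7/10, 3/10, 0) → H(Y|X=3) = 0.88129
H(Y|X) = (19/52)·1.35999 + (9/52)·1.53049 + (7/26)·1.09491 + (5/26)·0.88129 = 1.2261 bits

H(X,Y) = -Σ_{x,y} P(x,y) log₂ P(x,y). Per-cell terms -P(x,y)·log₂P(x,y):
  X=0: 0.45741, 0.18079, 0.38945
  X=1: 0.23743, 0.28465, 0.18079
  X=2: 0.10962, 0.23743, 0.45741
  X=3: 0.38945, 0.23743, 0.00000
  (cells with P = 0 contribute 0)
Sum of the 12 terms: H(X,Y) = 3.1619 bits

Chain rule check:
  H(X) + H(Y|X) = 1.9358 + 1.2261 = 3.1619 bits
  H(X,Y) = 3.1619 bits
✓ Chain rule verified.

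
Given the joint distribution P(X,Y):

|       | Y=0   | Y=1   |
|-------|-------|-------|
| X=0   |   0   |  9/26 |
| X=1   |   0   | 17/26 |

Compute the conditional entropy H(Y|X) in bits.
0.0000 bits

H(Y|X) = H(X,Y) - H(X)

H(X,Y) = -Σ_{x,y} P(x,y) log₂ P(x,y). Per-cell terms -P(x,y)·log₂P(x,y):
  X=0: 0.0000, 0.5298
  X=1: 0.0000, 0.4008
  (cells with P = 0 contribute 0)
Sum of the 4 terms: H(X,Y) = 0.9306 bits

Marginal of X (row sums):
  P(X=0) = 0 + 9/26 = 9/26
  P(X=1) = 0 + 17/26 = 17/26
H(X) = -[(9/26)·log₂(9/26) + (17/26)·log₂(17/26)]
  = 0.5298 + 0.4008 = 0.9306 bits

H(Y|X) = H(X,Y) - H(X) = 0.9306 - 0.9306 = 0.0000 bits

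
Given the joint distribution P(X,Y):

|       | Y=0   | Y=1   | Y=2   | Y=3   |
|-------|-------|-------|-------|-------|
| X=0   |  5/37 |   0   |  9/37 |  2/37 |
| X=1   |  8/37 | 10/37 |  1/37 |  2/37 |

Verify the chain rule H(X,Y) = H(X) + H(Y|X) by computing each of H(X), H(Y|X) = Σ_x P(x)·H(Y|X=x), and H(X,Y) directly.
H(X) = 0.9868 bits, H(Y|X) = 1.4833 bits, H(X,Y) = 2.4700 bits

Marginal of X (row sums):
  P(X=0) = 5/37 + 0 + 9/37 + 2/37 = 16/37
  P(X=1) = 8/37 + 10/37 + 1/37 + 2/37 = 21/37
H(X) = -[(16/37)·log₂(16/37) + (21/37)·log₂(21/37)]
  = 0.523007 + 0.463780 = 0.9868 bits

H(Y|X) = Σ_x P(x)·H(Y|X=x):
  X=0: P(X=0) = 16/37, P(Y|X=0) = (5/16, 0, 9/16, 1/8) → H(Y|X=0) = 1.366315
  X=1: P(X=1) = 21/37, P(Y|X=1) = (8/21, 10/21, 1/21, 2/21) → H(Y|X=1) = 1.572352
H(Y|X) = (16/37)·1.366315 + (21/37)·1.572352 = 1.4833 bits

H(X,Y) = -Σ_{x,y} P(x,y) log₂ P(x,y). Per-cell terms -P(x,y)·log₂P(x,y):
  X=0: 0.390206, 0.000000, 0.496101, 0.227538
  X=1: 0.477720, 0.510142, 0.140796, 0.227538
  (cells with P = 0 contribute 0)
Sum of the 8 terms: H(X,Y) = 2.4700 bits

Chain rule check:
  H(X) + H(Y|X) = 0.9868 + 1.4833 = 2.4701 bits
  H(X,Y) = 2.4700 bits
✓ Chain rule verified (Δ = 0.0001 is 4-dp rounding noise: each of the three values was rounded independently).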